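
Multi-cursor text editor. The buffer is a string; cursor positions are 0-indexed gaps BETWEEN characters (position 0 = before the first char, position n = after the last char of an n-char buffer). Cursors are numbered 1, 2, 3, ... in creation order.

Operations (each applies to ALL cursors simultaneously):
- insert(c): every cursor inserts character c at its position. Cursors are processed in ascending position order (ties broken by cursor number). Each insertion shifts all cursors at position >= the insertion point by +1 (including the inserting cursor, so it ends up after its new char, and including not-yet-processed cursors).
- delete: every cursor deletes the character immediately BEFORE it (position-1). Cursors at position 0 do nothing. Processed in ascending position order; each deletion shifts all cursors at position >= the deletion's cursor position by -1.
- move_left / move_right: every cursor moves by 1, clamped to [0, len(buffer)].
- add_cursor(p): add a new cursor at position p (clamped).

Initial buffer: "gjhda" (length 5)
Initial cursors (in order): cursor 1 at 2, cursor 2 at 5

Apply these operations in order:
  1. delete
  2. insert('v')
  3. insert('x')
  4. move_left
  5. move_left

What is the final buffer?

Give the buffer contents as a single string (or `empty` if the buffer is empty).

Answer: gvxhdvx

Derivation:
After op 1 (delete): buffer="ghd" (len 3), cursors c1@1 c2@3, authorship ...
After op 2 (insert('v')): buffer="gvhdv" (len 5), cursors c1@2 c2@5, authorship .1..2
After op 3 (insert('x')): buffer="gvxhdvx" (len 7), cursors c1@3 c2@7, authorship .11..22
After op 4 (move_left): buffer="gvxhdvx" (len 7), cursors c1@2 c2@6, authorship .11..22
After op 5 (move_left): buffer="gvxhdvx" (len 7), cursors c1@1 c2@5, authorship .11..22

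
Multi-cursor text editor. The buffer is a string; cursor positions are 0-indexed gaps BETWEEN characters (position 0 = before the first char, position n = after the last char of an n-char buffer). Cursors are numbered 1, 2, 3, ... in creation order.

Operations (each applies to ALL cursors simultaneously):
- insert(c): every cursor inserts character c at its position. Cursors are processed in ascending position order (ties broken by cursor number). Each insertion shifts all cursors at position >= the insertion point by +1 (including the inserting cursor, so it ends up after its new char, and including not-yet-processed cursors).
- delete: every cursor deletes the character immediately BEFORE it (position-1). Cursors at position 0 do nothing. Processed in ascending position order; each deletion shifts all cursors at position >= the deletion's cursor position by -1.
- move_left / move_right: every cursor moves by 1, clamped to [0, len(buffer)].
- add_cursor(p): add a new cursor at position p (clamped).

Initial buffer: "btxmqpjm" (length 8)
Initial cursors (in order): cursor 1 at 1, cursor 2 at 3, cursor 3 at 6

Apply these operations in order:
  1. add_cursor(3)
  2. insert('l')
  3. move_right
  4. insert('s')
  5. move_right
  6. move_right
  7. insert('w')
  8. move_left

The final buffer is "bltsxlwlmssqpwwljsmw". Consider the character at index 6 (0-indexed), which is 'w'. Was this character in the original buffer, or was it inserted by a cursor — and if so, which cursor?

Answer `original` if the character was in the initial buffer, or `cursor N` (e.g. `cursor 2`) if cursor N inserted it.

After op 1 (add_cursor(3)): buffer="btxmqpjm" (len 8), cursors c1@1 c2@3 c4@3 c3@6, authorship ........
After op 2 (insert('l')): buffer="bltxllmqpljm" (len 12), cursors c1@2 c2@6 c4@6 c3@10, authorship .1..24...3..
After op 3 (move_right): buffer="bltxllmqpljm" (len 12), cursors c1@3 c2@7 c4@7 c3@11, authorship .1..24...3..
After op 4 (insert('s')): buffer="bltsxllmssqpljsm" (len 16), cursors c1@4 c2@10 c4@10 c3@15, authorship .1.1.24.24..3.3.
After op 5 (move_right): buffer="bltsxllmssqpljsm" (len 16), cursors c1@5 c2@11 c4@11 c3@16, authorship .1.1.24.24..3.3.
After op 6 (move_right): buffer="bltsxllmssqpljsm" (len 16), cursors c1@6 c2@12 c4@12 c3@16, authorship .1.1.24.24..3.3.
After op 7 (insert('w')): buffer="bltsxlwlmssqpwwljsmw" (len 20), cursors c1@7 c2@15 c4@15 c3@20, authorship .1.1.214.24..243.3.3
After op 8 (move_left): buffer="bltsxlwlmssqpwwljsmw" (len 20), cursors c1@6 c2@14 c4@14 c3@19, authorship .1.1.214.24..243.3.3
Authorship (.=original, N=cursor N): . 1 . 1 . 2 1 4 . 2 4 . . 2 4 3 . 3 . 3
Index 6: author = 1

Answer: cursor 1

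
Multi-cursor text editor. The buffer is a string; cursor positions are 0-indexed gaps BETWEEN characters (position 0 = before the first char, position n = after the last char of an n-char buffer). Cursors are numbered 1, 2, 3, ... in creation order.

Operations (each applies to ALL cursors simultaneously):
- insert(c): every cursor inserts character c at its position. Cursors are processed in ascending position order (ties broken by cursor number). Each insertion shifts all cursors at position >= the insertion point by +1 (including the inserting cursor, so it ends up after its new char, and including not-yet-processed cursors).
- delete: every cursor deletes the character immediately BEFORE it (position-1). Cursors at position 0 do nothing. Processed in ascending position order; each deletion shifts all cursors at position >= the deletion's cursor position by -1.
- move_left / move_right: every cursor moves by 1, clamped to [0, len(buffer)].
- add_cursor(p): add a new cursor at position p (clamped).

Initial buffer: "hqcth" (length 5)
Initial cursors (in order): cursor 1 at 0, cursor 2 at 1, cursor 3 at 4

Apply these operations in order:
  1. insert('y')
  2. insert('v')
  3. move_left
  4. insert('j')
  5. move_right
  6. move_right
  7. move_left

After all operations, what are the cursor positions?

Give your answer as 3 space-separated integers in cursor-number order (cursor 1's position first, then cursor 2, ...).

After op 1 (insert('y')): buffer="yhyqctyh" (len 8), cursors c1@1 c2@3 c3@7, authorship 1.2...3.
After op 2 (insert('v')): buffer="yvhyvqctyvh" (len 11), cursors c1@2 c2@5 c3@10, authorship 11.22...33.
After op 3 (move_left): buffer="yvhyvqctyvh" (len 11), cursors c1@1 c2@4 c3@9, authorship 11.22...33.
After op 4 (insert('j')): buffer="yjvhyjvqctyjvh" (len 14), cursors c1@2 c2@6 c3@12, authorship 111.222...333.
After op 5 (move_right): buffer="yjvhyjvqctyjvh" (len 14), cursors c1@3 c2@7 c3@13, authorship 111.222...333.
After op 6 (move_right): buffer="yjvhyjvqctyjvh" (len 14), cursors c1@4 c2@8 c3@14, authorship 111.222...333.
After op 7 (move_left): buffer="yjvhyjvqctyjvh" (len 14), cursors c1@3 c2@7 c3@13, authorship 111.222...333.

Answer: 3 7 13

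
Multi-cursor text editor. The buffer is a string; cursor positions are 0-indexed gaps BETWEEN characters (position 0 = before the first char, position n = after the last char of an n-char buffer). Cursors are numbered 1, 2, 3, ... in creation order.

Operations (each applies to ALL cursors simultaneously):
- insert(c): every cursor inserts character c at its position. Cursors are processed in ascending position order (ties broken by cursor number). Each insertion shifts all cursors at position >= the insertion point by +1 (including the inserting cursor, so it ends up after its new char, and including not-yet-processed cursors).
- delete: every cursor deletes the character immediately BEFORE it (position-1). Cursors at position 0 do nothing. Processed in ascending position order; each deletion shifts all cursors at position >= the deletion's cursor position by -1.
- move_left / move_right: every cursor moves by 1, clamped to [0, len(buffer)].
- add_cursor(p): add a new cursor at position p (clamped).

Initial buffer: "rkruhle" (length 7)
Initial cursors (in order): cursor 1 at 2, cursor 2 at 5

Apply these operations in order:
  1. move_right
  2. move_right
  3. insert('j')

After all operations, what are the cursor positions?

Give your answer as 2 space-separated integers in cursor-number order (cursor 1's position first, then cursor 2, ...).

After op 1 (move_right): buffer="rkruhle" (len 7), cursors c1@3 c2@6, authorship .......
After op 2 (move_right): buffer="rkruhle" (len 7), cursors c1@4 c2@7, authorship .......
After op 3 (insert('j')): buffer="rkrujhlej" (len 9), cursors c1@5 c2@9, authorship ....1...2

Answer: 5 9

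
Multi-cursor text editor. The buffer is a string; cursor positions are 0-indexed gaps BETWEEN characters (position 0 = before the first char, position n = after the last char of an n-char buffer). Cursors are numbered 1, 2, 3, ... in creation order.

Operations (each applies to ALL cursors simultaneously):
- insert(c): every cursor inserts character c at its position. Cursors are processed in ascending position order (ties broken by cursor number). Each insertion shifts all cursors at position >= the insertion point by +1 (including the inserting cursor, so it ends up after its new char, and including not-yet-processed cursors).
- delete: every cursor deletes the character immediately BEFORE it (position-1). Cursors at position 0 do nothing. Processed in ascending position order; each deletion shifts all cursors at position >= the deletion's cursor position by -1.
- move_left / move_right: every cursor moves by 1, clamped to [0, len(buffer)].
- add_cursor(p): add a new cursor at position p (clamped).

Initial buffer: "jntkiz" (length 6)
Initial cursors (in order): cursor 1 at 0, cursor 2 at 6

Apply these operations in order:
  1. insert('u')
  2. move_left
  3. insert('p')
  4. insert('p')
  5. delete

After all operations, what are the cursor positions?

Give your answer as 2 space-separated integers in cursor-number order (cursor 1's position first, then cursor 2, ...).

After op 1 (insert('u')): buffer="ujntkizu" (len 8), cursors c1@1 c2@8, authorship 1......2
After op 2 (move_left): buffer="ujntkizu" (len 8), cursors c1@0 c2@7, authorship 1......2
After op 3 (insert('p')): buffer="pujntkizpu" (len 10), cursors c1@1 c2@9, authorship 11......22
After op 4 (insert('p')): buffer="ppujntkizppu" (len 12), cursors c1@2 c2@11, authorship 111......222
After op 5 (delete): buffer="pujntkizpu" (len 10), cursors c1@1 c2@9, authorship 11......22

Answer: 1 9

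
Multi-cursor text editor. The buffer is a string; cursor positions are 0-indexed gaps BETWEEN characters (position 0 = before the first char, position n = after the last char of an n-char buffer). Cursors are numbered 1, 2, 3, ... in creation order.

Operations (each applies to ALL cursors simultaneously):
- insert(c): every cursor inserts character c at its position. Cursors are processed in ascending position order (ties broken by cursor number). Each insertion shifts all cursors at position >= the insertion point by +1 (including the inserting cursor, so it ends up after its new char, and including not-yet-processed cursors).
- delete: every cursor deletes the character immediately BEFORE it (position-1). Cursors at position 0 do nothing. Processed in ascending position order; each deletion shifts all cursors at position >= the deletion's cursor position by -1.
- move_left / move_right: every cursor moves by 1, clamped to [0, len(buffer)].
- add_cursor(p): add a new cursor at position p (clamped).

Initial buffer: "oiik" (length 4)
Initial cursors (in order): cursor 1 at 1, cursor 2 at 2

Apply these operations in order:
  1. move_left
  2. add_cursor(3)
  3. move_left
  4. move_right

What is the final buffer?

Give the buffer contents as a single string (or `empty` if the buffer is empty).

After op 1 (move_left): buffer="oiik" (len 4), cursors c1@0 c2@1, authorship ....
After op 2 (add_cursor(3)): buffer="oiik" (len 4), cursors c1@0 c2@1 c3@3, authorship ....
After op 3 (move_left): buffer="oiik" (len 4), cursors c1@0 c2@0 c3@2, authorship ....
After op 4 (move_right): buffer="oiik" (len 4), cursors c1@1 c2@1 c3@3, authorship ....

Answer: oiik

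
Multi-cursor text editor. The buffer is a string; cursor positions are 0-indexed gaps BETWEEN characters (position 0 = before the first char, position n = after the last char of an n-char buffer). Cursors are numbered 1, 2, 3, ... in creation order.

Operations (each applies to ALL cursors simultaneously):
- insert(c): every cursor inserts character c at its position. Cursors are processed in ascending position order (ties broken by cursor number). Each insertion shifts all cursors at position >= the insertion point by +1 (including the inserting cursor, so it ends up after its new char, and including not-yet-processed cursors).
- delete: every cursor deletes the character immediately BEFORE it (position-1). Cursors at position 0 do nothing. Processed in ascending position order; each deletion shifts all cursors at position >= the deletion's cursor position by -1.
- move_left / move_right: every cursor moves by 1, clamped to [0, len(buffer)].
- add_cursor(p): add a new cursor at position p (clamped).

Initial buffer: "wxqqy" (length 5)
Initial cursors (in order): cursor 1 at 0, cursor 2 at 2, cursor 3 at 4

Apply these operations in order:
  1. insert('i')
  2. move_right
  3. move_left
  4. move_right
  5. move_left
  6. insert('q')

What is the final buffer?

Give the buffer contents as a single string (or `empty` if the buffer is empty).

After op 1 (insert('i')): buffer="iwxiqqiy" (len 8), cursors c1@1 c2@4 c3@7, authorship 1..2..3.
After op 2 (move_right): buffer="iwxiqqiy" (len 8), cursors c1@2 c2@5 c3@8, authorship 1..2..3.
After op 3 (move_left): buffer="iwxiqqiy" (len 8), cursors c1@1 c2@4 c3@7, authorship 1..2..3.
After op 4 (move_right): buffer="iwxiqqiy" (len 8), cursors c1@2 c2@5 c3@8, authorship 1..2..3.
After op 5 (move_left): buffer="iwxiqqiy" (len 8), cursors c1@1 c2@4 c3@7, authorship 1..2..3.
After op 6 (insert('q')): buffer="iqwxiqqqiqy" (len 11), cursors c1@2 c2@6 c3@10, authorship 11..22..33.

Answer: iqwxiqqqiqy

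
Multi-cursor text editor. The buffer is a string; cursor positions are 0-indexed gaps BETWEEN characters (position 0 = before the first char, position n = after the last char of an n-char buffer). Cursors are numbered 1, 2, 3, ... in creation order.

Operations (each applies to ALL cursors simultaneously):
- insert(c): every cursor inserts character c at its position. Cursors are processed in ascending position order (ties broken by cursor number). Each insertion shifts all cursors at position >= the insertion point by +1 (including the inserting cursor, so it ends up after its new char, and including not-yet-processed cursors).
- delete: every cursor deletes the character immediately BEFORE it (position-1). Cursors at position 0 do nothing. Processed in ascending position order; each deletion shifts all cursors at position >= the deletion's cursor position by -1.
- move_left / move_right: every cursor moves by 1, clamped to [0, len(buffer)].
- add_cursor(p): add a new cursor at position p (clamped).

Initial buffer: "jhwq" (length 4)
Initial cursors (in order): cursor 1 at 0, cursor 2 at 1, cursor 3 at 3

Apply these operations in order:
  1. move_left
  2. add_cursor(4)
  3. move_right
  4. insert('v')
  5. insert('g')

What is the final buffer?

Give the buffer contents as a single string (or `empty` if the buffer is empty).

Answer: jvvgghwvgqvg

Derivation:
After op 1 (move_left): buffer="jhwq" (len 4), cursors c1@0 c2@0 c3@2, authorship ....
After op 2 (add_cursor(4)): buffer="jhwq" (len 4), cursors c1@0 c2@0 c3@2 c4@4, authorship ....
After op 3 (move_right): buffer="jhwq" (len 4), cursors c1@1 c2@1 c3@3 c4@4, authorship ....
After op 4 (insert('v')): buffer="jvvhwvqv" (len 8), cursors c1@3 c2@3 c3@6 c4@8, authorship .12..3.4
After op 5 (insert('g')): buffer="jvvgghwvgqvg" (len 12), cursors c1@5 c2@5 c3@9 c4@12, authorship .1212..33.44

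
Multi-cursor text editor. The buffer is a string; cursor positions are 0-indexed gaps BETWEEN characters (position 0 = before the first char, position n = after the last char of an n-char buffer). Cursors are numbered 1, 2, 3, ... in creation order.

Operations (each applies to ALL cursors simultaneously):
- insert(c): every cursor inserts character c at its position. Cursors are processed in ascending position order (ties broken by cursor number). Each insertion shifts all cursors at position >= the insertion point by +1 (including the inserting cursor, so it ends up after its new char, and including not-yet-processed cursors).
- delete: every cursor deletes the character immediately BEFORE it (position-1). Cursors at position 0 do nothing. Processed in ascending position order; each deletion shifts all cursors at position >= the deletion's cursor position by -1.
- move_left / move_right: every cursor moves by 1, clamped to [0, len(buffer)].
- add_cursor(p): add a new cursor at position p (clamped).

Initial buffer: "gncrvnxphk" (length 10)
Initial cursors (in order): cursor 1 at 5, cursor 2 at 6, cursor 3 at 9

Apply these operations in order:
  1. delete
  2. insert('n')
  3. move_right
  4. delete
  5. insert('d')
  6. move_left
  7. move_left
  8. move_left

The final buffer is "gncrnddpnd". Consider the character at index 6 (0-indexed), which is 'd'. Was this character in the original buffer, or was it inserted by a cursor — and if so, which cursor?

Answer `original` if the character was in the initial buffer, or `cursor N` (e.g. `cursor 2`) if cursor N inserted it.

After op 1 (delete): buffer="gncrxpk" (len 7), cursors c1@4 c2@4 c3@6, authorship .......
After op 2 (insert('n')): buffer="gncrnnxpnk" (len 10), cursors c1@6 c2@6 c3@9, authorship ....12..3.
After op 3 (move_right): buffer="gncrnnxpnk" (len 10), cursors c1@7 c2@7 c3@10, authorship ....12..3.
After op 4 (delete): buffer="gncrnpn" (len 7), cursors c1@5 c2@5 c3@7, authorship ....1.3
After op 5 (insert('d')): buffer="gncrnddpnd" (len 10), cursors c1@7 c2@7 c3@10, authorship ....112.33
After op 6 (move_left): buffer="gncrnddpnd" (len 10), cursors c1@6 c2@6 c3@9, authorship ....112.33
After op 7 (move_left): buffer="gncrnddpnd" (len 10), cursors c1@5 c2@5 c3@8, authorship ....112.33
After op 8 (move_left): buffer="gncrnddpnd" (len 10), cursors c1@4 c2@4 c3@7, authorship ....112.33
Authorship (.=original, N=cursor N): . . . . 1 1 2 . 3 3
Index 6: author = 2

Answer: cursor 2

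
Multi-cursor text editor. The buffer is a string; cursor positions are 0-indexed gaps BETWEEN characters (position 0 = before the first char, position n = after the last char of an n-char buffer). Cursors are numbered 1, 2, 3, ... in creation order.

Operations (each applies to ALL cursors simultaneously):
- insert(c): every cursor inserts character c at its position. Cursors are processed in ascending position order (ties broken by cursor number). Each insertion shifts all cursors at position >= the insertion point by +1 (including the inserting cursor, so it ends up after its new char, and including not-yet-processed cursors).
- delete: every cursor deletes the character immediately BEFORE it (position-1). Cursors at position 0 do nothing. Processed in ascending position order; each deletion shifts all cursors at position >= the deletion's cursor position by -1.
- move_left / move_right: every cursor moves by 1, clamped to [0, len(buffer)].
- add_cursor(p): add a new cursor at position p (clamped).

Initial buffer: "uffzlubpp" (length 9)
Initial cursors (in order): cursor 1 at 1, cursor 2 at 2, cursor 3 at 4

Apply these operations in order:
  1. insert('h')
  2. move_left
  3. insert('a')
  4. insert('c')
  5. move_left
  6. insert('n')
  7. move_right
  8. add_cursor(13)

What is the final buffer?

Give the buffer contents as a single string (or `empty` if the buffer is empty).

Answer: uanchfanchfzanchlubpp

Derivation:
After op 1 (insert('h')): buffer="uhfhfzhlubpp" (len 12), cursors c1@2 c2@4 c3@7, authorship .1.2..3.....
After op 2 (move_left): buffer="uhfhfzhlubpp" (len 12), cursors c1@1 c2@3 c3@6, authorship .1.2..3.....
After op 3 (insert('a')): buffer="uahfahfzahlubpp" (len 15), cursors c1@2 c2@5 c3@9, authorship .11.22..33.....
After op 4 (insert('c')): buffer="uachfachfzachlubpp" (len 18), cursors c1@3 c2@7 c3@12, authorship .111.222..333.....
After op 5 (move_left): buffer="uachfachfzachlubpp" (len 18), cursors c1@2 c2@6 c3@11, authorship .111.222..333.....
After op 6 (insert('n')): buffer="uanchfanchfzanchlubpp" (len 21), cursors c1@3 c2@8 c3@14, authorship .1111.2222..3333.....
After op 7 (move_right): buffer="uanchfanchfzanchlubpp" (len 21), cursors c1@4 c2@9 c3@15, authorship .1111.2222..3333.....
After op 8 (add_cursor(13)): buffer="uanchfanchfzanchlubpp" (len 21), cursors c1@4 c2@9 c4@13 c3@15, authorship .1111.2222..3333.....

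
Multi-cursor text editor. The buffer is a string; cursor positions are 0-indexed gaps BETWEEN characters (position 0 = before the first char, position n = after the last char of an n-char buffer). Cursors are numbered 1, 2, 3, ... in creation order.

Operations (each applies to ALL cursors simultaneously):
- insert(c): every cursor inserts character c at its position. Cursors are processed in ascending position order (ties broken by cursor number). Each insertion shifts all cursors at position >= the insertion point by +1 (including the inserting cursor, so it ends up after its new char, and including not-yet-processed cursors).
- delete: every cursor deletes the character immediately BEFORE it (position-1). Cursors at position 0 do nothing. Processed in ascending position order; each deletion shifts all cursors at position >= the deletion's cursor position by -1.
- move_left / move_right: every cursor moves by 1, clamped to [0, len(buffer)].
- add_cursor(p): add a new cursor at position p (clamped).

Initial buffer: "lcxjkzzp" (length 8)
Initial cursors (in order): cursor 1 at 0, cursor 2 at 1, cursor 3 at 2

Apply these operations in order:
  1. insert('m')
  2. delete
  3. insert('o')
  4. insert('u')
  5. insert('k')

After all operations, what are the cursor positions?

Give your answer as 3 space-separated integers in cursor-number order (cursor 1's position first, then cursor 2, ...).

Answer: 3 7 11

Derivation:
After op 1 (insert('m')): buffer="mlmcmxjkzzp" (len 11), cursors c1@1 c2@3 c3@5, authorship 1.2.3......
After op 2 (delete): buffer="lcxjkzzp" (len 8), cursors c1@0 c2@1 c3@2, authorship ........
After op 3 (insert('o')): buffer="olocoxjkzzp" (len 11), cursors c1@1 c2@3 c3@5, authorship 1.2.3......
After op 4 (insert('u')): buffer="ouloucouxjkzzp" (len 14), cursors c1@2 c2@5 c3@8, authorship 11.22.33......
After op 5 (insert('k')): buffer="oukloukcoukxjkzzp" (len 17), cursors c1@3 c2@7 c3@11, authorship 111.222.333......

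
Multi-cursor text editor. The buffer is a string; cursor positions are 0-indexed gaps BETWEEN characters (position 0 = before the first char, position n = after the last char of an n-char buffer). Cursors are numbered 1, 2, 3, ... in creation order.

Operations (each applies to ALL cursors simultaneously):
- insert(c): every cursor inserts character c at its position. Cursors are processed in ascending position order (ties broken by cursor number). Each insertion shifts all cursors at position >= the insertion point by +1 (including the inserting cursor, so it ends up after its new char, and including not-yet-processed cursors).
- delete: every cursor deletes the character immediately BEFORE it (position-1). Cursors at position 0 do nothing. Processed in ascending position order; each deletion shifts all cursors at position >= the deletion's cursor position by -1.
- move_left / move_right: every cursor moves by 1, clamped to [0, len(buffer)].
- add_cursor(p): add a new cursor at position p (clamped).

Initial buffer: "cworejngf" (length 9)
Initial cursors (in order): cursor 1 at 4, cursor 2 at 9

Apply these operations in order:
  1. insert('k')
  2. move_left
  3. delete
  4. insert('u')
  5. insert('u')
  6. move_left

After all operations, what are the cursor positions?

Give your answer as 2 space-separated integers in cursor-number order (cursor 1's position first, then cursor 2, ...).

After op 1 (insert('k')): buffer="cworkejngfk" (len 11), cursors c1@5 c2@11, authorship ....1.....2
After op 2 (move_left): buffer="cworkejngfk" (len 11), cursors c1@4 c2@10, authorship ....1.....2
After op 3 (delete): buffer="cwokejngk" (len 9), cursors c1@3 c2@8, authorship ...1....2
After op 4 (insert('u')): buffer="cwoukejnguk" (len 11), cursors c1@4 c2@10, authorship ...11....22
After op 5 (insert('u')): buffer="cwouukejnguuk" (len 13), cursors c1@5 c2@12, authorship ...111....222
After op 6 (move_left): buffer="cwouukejnguuk" (len 13), cursors c1@4 c2@11, authorship ...111....222

Answer: 4 11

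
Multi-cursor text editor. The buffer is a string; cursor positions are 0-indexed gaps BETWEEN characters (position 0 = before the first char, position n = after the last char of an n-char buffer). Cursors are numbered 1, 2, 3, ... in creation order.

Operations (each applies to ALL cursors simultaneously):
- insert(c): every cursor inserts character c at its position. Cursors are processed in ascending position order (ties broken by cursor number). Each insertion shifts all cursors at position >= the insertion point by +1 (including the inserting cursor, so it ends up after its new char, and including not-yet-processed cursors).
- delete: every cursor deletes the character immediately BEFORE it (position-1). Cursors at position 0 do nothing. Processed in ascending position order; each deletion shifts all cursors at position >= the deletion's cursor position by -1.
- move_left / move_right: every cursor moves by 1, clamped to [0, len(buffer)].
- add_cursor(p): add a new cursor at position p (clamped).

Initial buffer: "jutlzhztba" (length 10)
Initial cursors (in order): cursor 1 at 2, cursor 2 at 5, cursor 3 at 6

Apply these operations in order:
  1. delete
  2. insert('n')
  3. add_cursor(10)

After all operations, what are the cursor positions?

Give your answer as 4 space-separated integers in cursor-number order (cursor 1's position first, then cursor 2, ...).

Answer: 2 6 6 10

Derivation:
After op 1 (delete): buffer="jtlztba" (len 7), cursors c1@1 c2@3 c3@3, authorship .......
After op 2 (insert('n')): buffer="jntlnnztba" (len 10), cursors c1@2 c2@6 c3@6, authorship .1..23....
After op 3 (add_cursor(10)): buffer="jntlnnztba" (len 10), cursors c1@2 c2@6 c3@6 c4@10, authorship .1..23....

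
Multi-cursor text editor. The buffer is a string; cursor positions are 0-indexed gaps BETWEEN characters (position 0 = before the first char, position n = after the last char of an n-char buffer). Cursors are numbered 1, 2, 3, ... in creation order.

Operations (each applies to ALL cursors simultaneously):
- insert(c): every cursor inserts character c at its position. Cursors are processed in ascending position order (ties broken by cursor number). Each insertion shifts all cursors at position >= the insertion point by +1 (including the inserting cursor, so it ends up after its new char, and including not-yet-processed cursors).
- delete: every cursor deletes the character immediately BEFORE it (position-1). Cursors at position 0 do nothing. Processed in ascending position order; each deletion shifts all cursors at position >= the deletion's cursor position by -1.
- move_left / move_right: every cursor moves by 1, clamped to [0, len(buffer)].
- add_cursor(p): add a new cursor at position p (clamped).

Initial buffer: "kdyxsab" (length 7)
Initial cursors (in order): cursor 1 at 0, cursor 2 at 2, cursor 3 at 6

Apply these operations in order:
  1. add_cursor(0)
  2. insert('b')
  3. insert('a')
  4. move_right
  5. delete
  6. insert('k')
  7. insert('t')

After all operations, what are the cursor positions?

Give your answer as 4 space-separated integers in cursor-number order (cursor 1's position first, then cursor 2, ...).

Answer: 7 12 19 7

Derivation:
After op 1 (add_cursor(0)): buffer="kdyxsab" (len 7), cursors c1@0 c4@0 c2@2 c3@6, authorship .......
After op 2 (insert('b')): buffer="bbkdbyxsabb" (len 11), cursors c1@2 c4@2 c2@5 c3@10, authorship 14..2....3.
After op 3 (insert('a')): buffer="bbaakdbayxsabab" (len 15), cursors c1@4 c4@4 c2@8 c3@14, authorship 1414..22....33.
After op 4 (move_right): buffer="bbaakdbayxsabab" (len 15), cursors c1@5 c4@5 c2@9 c3@15, authorship 1414..22....33.
After op 5 (delete): buffer="bbadbaxsaba" (len 11), cursors c1@3 c4@3 c2@6 c3@11, authorship 141.22...33
After op 6 (insert('k')): buffer="bbakkdbakxsabak" (len 15), cursors c1@5 c4@5 c2@9 c3@15, authorship 14114.222...333
After op 7 (insert('t')): buffer="bbakkttdbaktxsabakt" (len 19), cursors c1@7 c4@7 c2@12 c3@19, authorship 1411414.2222...3333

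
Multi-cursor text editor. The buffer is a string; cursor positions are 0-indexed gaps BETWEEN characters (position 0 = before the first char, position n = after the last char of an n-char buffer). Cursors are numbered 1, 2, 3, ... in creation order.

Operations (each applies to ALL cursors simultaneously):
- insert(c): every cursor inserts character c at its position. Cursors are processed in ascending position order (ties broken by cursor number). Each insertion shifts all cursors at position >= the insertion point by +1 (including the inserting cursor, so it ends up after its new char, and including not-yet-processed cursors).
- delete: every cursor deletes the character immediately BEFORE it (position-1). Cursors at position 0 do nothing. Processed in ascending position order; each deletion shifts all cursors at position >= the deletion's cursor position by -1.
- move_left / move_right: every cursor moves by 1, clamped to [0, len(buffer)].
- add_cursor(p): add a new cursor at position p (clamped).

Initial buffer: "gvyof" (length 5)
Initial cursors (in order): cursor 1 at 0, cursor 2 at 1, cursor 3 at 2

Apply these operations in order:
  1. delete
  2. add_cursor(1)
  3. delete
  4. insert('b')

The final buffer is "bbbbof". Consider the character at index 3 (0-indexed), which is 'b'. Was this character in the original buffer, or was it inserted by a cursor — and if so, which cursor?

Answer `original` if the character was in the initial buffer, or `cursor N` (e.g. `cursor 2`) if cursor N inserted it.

After op 1 (delete): buffer="yof" (len 3), cursors c1@0 c2@0 c3@0, authorship ...
After op 2 (add_cursor(1)): buffer="yof" (len 3), cursors c1@0 c2@0 c3@0 c4@1, authorship ...
After op 3 (delete): buffer="of" (len 2), cursors c1@0 c2@0 c3@0 c4@0, authorship ..
After op 4 (insert('b')): buffer="bbbbof" (len 6), cursors c1@4 c2@4 c3@4 c4@4, authorship 1234..
Authorship (.=original, N=cursor N): 1 2 3 4 . .
Index 3: author = 4

Answer: cursor 4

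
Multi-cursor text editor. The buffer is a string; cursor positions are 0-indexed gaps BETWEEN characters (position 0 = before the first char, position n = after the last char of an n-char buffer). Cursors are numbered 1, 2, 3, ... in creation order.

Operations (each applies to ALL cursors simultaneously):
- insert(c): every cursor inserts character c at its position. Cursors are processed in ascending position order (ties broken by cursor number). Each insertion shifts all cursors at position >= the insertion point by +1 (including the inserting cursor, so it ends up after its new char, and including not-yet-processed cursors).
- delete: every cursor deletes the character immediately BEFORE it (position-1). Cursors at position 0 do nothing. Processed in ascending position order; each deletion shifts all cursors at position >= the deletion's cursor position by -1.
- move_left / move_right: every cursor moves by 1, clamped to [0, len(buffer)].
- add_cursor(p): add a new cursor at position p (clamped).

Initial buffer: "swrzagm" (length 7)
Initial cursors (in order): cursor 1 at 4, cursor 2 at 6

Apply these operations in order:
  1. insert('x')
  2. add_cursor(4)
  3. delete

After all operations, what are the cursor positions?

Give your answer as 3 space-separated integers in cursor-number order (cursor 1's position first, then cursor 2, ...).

Answer: 3 5 3

Derivation:
After op 1 (insert('x')): buffer="swrzxagxm" (len 9), cursors c1@5 c2@8, authorship ....1..2.
After op 2 (add_cursor(4)): buffer="swrzxagxm" (len 9), cursors c3@4 c1@5 c2@8, authorship ....1..2.
After op 3 (delete): buffer="swragm" (len 6), cursors c1@3 c3@3 c2@5, authorship ......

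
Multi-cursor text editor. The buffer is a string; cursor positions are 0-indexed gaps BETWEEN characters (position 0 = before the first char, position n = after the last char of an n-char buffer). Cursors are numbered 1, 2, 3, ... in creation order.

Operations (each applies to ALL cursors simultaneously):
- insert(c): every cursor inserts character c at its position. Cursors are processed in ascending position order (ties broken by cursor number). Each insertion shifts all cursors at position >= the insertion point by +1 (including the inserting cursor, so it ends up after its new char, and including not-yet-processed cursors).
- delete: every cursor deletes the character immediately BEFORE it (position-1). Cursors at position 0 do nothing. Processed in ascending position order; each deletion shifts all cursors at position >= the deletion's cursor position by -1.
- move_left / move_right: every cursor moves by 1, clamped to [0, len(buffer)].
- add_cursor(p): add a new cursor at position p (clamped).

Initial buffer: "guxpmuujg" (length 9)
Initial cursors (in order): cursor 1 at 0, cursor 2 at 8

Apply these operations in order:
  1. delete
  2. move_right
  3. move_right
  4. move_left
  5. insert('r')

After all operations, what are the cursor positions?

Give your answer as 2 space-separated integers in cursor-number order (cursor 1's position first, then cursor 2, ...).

Answer: 2 9

Derivation:
After op 1 (delete): buffer="guxpmuug" (len 8), cursors c1@0 c2@7, authorship ........
After op 2 (move_right): buffer="guxpmuug" (len 8), cursors c1@1 c2@8, authorship ........
After op 3 (move_right): buffer="guxpmuug" (len 8), cursors c1@2 c2@8, authorship ........
After op 4 (move_left): buffer="guxpmuug" (len 8), cursors c1@1 c2@7, authorship ........
After op 5 (insert('r')): buffer="gruxpmuurg" (len 10), cursors c1@2 c2@9, authorship .1......2.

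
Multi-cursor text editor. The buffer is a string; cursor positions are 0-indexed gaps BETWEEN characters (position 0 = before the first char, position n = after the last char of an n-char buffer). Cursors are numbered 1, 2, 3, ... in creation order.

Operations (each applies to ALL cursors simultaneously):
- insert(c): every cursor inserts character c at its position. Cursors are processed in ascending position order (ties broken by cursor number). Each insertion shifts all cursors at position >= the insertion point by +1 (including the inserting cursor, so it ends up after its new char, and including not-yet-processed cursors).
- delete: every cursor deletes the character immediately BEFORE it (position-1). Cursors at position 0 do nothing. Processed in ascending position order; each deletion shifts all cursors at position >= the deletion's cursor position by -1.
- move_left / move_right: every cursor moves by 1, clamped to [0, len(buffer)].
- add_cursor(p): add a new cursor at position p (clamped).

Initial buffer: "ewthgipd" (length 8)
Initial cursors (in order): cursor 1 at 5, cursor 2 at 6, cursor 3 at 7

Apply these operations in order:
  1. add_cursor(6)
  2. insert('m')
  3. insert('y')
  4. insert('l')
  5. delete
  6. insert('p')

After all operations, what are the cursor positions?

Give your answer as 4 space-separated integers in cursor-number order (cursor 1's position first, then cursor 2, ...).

After op 1 (add_cursor(6)): buffer="ewthgipd" (len 8), cursors c1@5 c2@6 c4@6 c3@7, authorship ........
After op 2 (insert('m')): buffer="ewthgmimmpmd" (len 12), cursors c1@6 c2@9 c4@9 c3@11, authorship .....1.24.3.
After op 3 (insert('y')): buffer="ewthgmyimmyypmyd" (len 16), cursors c1@7 c2@12 c4@12 c3@15, authorship .....11.2424.33.
After op 4 (insert('l')): buffer="ewthgmylimmyyllpmyld" (len 20), cursors c1@8 c2@15 c4@15 c3@19, authorship .....111.242424.333.
After op 5 (delete): buffer="ewthgmyimmyypmyd" (len 16), cursors c1@7 c2@12 c4@12 c3@15, authorship .....11.2424.33.
After op 6 (insert('p')): buffer="ewthgmypimmyypppmypd" (len 20), cursors c1@8 c2@15 c4@15 c3@19, authorship .....111.242424.333.

Answer: 8 15 19 15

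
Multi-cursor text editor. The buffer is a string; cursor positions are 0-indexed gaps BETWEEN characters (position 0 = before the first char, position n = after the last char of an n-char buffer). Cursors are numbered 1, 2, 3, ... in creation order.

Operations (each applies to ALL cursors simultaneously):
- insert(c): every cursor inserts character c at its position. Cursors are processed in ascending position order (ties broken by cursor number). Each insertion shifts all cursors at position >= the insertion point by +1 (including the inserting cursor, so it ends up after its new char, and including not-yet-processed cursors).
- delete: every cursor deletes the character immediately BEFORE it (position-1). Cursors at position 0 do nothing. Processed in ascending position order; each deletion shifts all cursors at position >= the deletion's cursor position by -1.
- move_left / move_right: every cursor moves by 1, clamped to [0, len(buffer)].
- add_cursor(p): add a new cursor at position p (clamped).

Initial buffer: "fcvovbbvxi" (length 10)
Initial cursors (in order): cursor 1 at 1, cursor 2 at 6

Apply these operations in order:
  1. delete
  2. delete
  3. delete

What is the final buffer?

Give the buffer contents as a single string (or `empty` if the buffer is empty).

Answer: cvbvxi

Derivation:
After op 1 (delete): buffer="cvovbvxi" (len 8), cursors c1@0 c2@4, authorship ........
After op 2 (delete): buffer="cvobvxi" (len 7), cursors c1@0 c2@3, authorship .......
After op 3 (delete): buffer="cvbvxi" (len 6), cursors c1@0 c2@2, authorship ......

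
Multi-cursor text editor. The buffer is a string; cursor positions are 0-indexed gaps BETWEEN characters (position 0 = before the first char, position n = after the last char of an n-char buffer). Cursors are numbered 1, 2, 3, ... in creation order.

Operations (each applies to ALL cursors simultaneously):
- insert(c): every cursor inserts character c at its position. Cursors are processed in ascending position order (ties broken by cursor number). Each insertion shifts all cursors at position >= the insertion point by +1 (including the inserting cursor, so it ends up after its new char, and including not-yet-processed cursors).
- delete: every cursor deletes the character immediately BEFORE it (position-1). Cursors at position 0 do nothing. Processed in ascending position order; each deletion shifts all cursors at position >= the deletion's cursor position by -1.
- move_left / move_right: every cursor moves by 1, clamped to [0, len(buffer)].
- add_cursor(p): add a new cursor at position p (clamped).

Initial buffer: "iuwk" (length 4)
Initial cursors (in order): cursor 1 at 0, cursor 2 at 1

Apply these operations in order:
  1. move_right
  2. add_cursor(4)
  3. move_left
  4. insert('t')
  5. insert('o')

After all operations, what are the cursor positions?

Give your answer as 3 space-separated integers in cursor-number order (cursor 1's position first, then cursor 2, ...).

Answer: 2 5 9

Derivation:
After op 1 (move_right): buffer="iuwk" (len 4), cursors c1@1 c2@2, authorship ....
After op 2 (add_cursor(4)): buffer="iuwk" (len 4), cursors c1@1 c2@2 c3@4, authorship ....
After op 3 (move_left): buffer="iuwk" (len 4), cursors c1@0 c2@1 c3@3, authorship ....
After op 4 (insert('t')): buffer="tituwtk" (len 7), cursors c1@1 c2@3 c3@6, authorship 1.2..3.
After op 5 (insert('o')): buffer="toitouwtok" (len 10), cursors c1@2 c2@5 c3@9, authorship 11.22..33.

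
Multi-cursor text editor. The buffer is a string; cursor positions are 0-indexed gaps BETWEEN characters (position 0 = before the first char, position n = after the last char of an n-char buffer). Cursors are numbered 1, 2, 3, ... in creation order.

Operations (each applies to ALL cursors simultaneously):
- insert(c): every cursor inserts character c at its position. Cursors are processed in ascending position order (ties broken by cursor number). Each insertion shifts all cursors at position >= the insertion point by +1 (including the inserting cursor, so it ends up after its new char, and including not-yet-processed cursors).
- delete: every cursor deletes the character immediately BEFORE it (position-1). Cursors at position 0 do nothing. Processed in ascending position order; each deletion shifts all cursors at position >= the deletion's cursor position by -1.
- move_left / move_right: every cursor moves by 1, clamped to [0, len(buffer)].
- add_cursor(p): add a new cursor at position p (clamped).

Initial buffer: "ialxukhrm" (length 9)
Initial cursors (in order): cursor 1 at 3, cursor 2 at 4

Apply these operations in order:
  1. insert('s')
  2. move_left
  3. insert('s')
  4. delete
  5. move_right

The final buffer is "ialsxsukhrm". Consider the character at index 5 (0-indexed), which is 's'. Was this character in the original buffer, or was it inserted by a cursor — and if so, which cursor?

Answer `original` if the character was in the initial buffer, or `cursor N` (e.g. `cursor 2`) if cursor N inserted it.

Answer: cursor 2

Derivation:
After op 1 (insert('s')): buffer="ialsxsukhrm" (len 11), cursors c1@4 c2@6, authorship ...1.2.....
After op 2 (move_left): buffer="ialsxsukhrm" (len 11), cursors c1@3 c2@5, authorship ...1.2.....
After op 3 (insert('s')): buffer="ialssxssukhrm" (len 13), cursors c1@4 c2@7, authorship ...11.22.....
After op 4 (delete): buffer="ialsxsukhrm" (len 11), cursors c1@3 c2@5, authorship ...1.2.....
After op 5 (move_right): buffer="ialsxsukhrm" (len 11), cursors c1@4 c2@6, authorship ...1.2.....
Authorship (.=original, N=cursor N): . . . 1 . 2 . . . . .
Index 5: author = 2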